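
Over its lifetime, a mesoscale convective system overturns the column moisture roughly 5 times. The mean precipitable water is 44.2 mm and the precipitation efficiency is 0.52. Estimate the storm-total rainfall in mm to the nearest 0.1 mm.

Each cycle deposits ε × PW = 0.52 × 44.2 = 22.984 mm.
Over 5 cycles: 5 × 22.984 = 114.9 mm.

rainfall ≈ 114.9 mm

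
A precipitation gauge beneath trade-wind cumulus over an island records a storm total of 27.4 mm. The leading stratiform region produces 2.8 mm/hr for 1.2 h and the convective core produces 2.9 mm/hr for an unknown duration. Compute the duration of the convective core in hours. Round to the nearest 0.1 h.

duration ≈ 8.3 h

Known phases: 2.8 × 1.2 = 3.36 mm.
Remaining depth = 27.4 − 3.36 = 24.04 mm.
Duration = 24.04 / 2.9 = 8.3 h.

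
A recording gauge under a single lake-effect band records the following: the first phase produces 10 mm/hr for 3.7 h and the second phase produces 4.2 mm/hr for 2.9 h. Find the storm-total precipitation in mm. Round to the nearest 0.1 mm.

Total = Σ Rᵢ Δtᵢ = 10 × 3.7 + 4.2 × 2.9
      = 37 + 12.18 = 49.2 mm.

total ≈ 49.2 mm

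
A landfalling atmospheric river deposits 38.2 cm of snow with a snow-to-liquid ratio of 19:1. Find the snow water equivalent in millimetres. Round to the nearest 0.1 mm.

SWE = snow depth / ratio = 38.2 cm / 19 = 2.011 cm = 20.1 mm.

SWE ≈ 20.1 mm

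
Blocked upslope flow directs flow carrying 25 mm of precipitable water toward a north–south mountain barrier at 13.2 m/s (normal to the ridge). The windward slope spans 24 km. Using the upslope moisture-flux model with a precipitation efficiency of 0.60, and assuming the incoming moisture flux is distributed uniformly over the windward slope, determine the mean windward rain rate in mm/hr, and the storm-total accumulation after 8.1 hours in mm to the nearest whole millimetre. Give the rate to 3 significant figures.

Incoming column moisture flux per unit ridge length: F = V × PW = 13.2 × 25 = 330 mm·m/s.
Spread over the 24 km slope with efficiency ε = 0.60: R = ε·F/W = 0.60 × 330 / 24000 m = 8.250e-03 mm/s.
R = 8.250e-03 × 3600 = 29.7 mm/hr.
Over 8.1 h: total = 29.7 × 8.1 = 240.57 ≈ 241 mm.

R ≈ 29.7 mm/hr; total ≈ 241 mm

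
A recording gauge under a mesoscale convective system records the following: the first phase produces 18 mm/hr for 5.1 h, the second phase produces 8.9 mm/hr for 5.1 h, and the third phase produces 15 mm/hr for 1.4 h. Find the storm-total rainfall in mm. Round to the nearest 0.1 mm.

total ≈ 158.2 mm

Total = Σ Rᵢ Δtᵢ = 18 × 5.1 + 8.9 × 5.1 + 15 × 1.4
      = 91.8 + 45.39 + 21 = 158.2 mm.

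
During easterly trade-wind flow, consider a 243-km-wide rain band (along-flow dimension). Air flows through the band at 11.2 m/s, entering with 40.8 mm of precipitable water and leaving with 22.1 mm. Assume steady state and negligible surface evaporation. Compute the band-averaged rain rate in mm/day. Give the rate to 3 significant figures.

Column moisture flux per unit crosswind length is F = V × PW.
Inflow: F_in = 11.2 × 40.8 = 456.96 mm·m/s
Outflow: F_out = 11.2 × 22.1 = 247.52 mm·m/s
Steady-state rate R = (F_in − F_out)/L = (456.96 − 247.52) / 243000 m = 8.619e-04 mm/s.
R = 8.619e-04 × 3600 × 24 = 74.5 mm/day.

R ≈ 74.5 mm/day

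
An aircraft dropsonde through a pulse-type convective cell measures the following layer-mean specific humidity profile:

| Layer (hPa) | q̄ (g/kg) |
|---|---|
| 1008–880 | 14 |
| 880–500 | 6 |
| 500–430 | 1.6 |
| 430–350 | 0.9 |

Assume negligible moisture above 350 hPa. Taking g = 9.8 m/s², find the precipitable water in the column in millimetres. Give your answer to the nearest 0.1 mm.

PW ≈ 43.4 mm

Precipitable water is the column-integrated vapour mass per unit area: PW = (1/g) Σ q̄ Δp, with q in kg/kg and Δp in Pa (1 kg/m² of water = 1 mm).
Layer 1008–880 hPa: Δp = 128 hPa = 12800 Pa, q̄ = 0.014 kg/kg → 0.014 × 12800 / 9.8 = 18.29 mm
Layer 880–500 hPa: Δp = 380 hPa = 38000 Pa, q̄ = 0.006 kg/kg → 0.006 × 38000 / 9.8 = 23.27 mm
Layer 500–430 hPa: Δp = 70 hPa = 7000 Pa, q̄ = 0.0016 kg/kg → 0.0016 × 7000 / 9.8 = 1.14 mm
Layer 430–350 hPa: Δp = 80 hPa = 8000 Pa, q̄ = 0.0009 kg/kg → 0.0009 × 8000 / 9.8 = 0.73 mm
PW = 18.29 + 23.27 + 1.14 + 0.73 = 43.43 ≈ 43.4 mm.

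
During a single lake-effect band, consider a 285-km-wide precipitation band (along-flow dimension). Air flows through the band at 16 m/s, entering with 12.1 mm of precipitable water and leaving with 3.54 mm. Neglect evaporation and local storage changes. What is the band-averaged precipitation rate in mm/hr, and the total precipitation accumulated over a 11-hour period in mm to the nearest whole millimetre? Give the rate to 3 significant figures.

R ≈ 1.73 mm/hr; total ≈ 19 mm

Column moisture flux per unit crosswind length is F = V × PW.
Inflow: F_in = 16 × 12.1 = 193.6 mm·m/s
Outflow: F_out = 16 × 3.54 = 56.64 mm·m/s
Steady-state rate R = (F_in − F_out)/L = (193.6 − 56.64) / 285000 m = 4.806e-04 mm/s.
R = 4.806e-04 × 3600 = 1.73 mm/hr.
Over 11 h: total = 1.73 × 11 = 19.03 ≈ 19 mm.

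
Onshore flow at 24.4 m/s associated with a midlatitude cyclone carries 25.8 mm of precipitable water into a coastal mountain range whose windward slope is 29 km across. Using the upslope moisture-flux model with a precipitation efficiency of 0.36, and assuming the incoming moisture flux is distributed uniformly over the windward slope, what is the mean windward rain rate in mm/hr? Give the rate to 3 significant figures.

Incoming column moisture flux per unit ridge length: F = V × PW = 24.4 × 25.8 = 629.52 mm·m/s.
Spread over the 29 km slope with efficiency ε = 0.36: R = ε·F/W = 0.36 × 629.52 / 29000 m = 7.815e-03 mm/s.
R = 7.815e-03 × 3600 = 28.1 mm/hr.

R ≈ 28.1 mm/hr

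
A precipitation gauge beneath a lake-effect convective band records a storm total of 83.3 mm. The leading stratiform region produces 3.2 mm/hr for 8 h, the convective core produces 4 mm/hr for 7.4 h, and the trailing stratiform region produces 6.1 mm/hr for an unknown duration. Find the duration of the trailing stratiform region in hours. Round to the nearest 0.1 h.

duration ≈ 4.6 h

Known phases: 3.2 × 8 + 4 × 7.4 = 25.6 + 29.6 = 55.2 mm.
Remaining depth = 83.3 − 55.2 = 28.1 mm.
Duration = 28.1 / 6.1 = 4.6 h.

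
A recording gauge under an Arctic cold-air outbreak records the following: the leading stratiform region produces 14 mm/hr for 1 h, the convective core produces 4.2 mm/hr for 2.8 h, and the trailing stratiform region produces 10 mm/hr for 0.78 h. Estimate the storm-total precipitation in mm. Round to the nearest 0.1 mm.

Total = Σ Rᵢ Δtᵢ = 14 × 1 + 4.2 × 2.8 + 10 × 0.78
      = 14 + 11.76 + 7.8 = 33.6 mm.

total ≈ 33.6 mm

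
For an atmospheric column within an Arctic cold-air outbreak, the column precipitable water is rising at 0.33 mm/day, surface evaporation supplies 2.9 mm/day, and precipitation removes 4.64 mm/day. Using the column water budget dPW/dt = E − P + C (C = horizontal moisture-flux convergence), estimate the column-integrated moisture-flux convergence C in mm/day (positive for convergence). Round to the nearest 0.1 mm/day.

C ≈ 2.1 mm/day

dPW/dt = +0.33 mm/day.
C = dPW/dt − E + P = (+0.33) − 2.9 + 4.64 = 2.1 mm/day.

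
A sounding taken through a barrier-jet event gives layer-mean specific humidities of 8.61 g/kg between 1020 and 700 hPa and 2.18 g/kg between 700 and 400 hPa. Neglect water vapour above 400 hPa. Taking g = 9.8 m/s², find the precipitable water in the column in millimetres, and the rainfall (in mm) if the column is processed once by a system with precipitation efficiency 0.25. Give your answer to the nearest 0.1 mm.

PW ≈ 34.8 mm; rainfall ≈ 8.7 mm

Precipitable water is the column-integrated vapour mass per unit area: PW = (1/g) Σ q̄ Δp, with q in kg/kg and Δp in Pa (1 kg/m² of water = 1 mm).
Layer 1020–700 hPa: Δp = 320 hPa = 32000 Pa, q̄ = 0.00861 kg/kg → 0.00861 × 32000 / 9.8 = 28.11 mm
Layer 700–400 hPa: Δp = 300 hPa = 30000 Pa, q̄ = 0.00218 kg/kg → 0.00218 × 30000 / 9.8 = 6.67 mm
PW = 28.11 + 6.67 = 34.78 ≈ 34.8 mm.
Rainfall = ε × PW = 0.25 × 34.8 = 8.7 mm.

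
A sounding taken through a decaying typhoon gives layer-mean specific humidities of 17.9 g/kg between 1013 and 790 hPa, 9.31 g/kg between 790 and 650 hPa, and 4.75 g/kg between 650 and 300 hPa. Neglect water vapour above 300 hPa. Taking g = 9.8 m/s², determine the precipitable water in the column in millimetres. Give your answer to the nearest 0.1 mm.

Precipitable water is the column-integrated vapour mass per unit area: PW = (1/g) Σ q̄ Δp, with q in kg/kg and Δp in Pa (1 kg/m² of water = 1 mm).
Layer 1013–790 hPa: Δp = 223 hPa = 22300 Pa, q̄ = 0.0179 kg/kg → 0.0179 × 22300 / 9.8 = 40.73 mm
Layer 790–650 hPa: Δp = 140 hPa = 14000 Pa, q̄ = 0.00931 kg/kg → 0.00931 × 14000 / 9.8 = 13.30 mm
Layer 650–300 hPa: Δp = 350 hPa = 35000 Pa, q̄ = 0.00475 kg/kg → 0.00475 × 35000 / 9.8 = 16.96 mm
PW = 40.73 + 13.30 + 16.96 = 70.99 ≈ 71.0 mm.

PW ≈ 71.0 mm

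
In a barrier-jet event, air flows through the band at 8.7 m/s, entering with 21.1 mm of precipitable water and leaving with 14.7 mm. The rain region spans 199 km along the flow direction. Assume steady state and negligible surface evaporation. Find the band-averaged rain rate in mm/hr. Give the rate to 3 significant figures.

R ≈ 1.01 mm/hr

Column moisture flux per unit crosswind length is F = V × PW.
Inflow: F_in = 8.7 × 21.1 = 183.57 mm·m/s
Outflow: F_out = 8.7 × 14.7 = 127.89 mm·m/s
Steady-state rate R = (F_in − F_out)/L = (183.57 − 127.89) / 199000 m = 2.798e-04 mm/s.
R = 2.798e-04 × 3600 = 1.01 mm/hr.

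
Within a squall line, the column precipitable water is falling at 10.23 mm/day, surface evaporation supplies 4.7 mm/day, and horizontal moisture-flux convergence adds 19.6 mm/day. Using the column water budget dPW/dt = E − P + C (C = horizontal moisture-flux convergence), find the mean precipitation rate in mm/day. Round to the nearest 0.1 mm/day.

P ≈ 34.5 mm/day

dPW/dt = -10.23 mm/day.
P = E + C − dPW/dt = 4.7 + (19.6) − (-10.23) = 34.5 mm/day.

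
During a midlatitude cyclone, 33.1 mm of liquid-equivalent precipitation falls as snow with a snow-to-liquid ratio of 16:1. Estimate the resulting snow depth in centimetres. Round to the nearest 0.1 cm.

snow depth ≈ 53.0 cm

Snow depth = liquid × ratio = 33.1 mm × 16 = 529.6 mm = 53.0 cm.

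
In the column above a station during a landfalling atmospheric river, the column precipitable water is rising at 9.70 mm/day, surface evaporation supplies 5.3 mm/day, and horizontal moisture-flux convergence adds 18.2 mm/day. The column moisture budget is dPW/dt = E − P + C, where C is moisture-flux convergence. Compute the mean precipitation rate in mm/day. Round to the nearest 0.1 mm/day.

dPW/dt = +9.70 mm/day.
P = E + C − dPW/dt = 5.3 + (18.2) − (+9.70) = 13.8 mm/day.

P ≈ 13.8 mm/day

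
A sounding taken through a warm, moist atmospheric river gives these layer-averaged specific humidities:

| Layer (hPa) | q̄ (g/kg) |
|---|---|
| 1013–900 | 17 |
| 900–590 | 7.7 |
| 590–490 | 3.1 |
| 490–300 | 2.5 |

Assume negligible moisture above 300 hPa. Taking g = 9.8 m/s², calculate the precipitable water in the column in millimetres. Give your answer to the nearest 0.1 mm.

Precipitable water is the column-integrated vapour mass per unit area: PW = (1/g) Σ q̄ Δp, with q in kg/kg and Δp in Pa (1 kg/m² of water = 1 mm).
Layer 1013–900 hPa: Δp = 113 hPa = 11300 Pa, q̄ = 0.017 kg/kg → 0.017 × 11300 / 9.8 = 19.60 mm
Layer 900–590 hPa: Δp = 310 hPa = 31000 Pa, q̄ = 0.0077 kg/kg → 0.0077 × 31000 / 9.8 = 24.36 mm
Layer 590–490 hPa: Δp = 100 hPa = 10000 Pa, q̄ = 0.0031 kg/kg → 0.0031 × 10000 / 9.8 = 3.16 mm
Layer 490–300 hPa: Δp = 190 hPa = 19000 Pa, q̄ = 0.0025 kg/kg → 0.0025 × 19000 / 9.8 = 4.85 mm
PW = 19.60 + 24.36 + 3.16 + 4.85 = 51.97 ≈ 52.0 mm.

PW ≈ 52.0 mm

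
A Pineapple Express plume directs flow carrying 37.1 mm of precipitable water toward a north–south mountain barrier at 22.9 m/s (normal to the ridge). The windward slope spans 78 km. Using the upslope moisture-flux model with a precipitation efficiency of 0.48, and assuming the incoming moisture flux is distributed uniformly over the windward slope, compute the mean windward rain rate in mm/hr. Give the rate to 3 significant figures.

Incoming column moisture flux per unit ridge length: F = V × PW = 22.9 × 37.1 = 849.59 mm·m/s.
Spread over the 78 km slope with efficiency ε = 0.48: R = ε·F/W = 0.48 × 849.59 / 78000 m = 5.228e-03 mm/s.
R = 5.228e-03 × 3600 = 18.8 mm/hr.

R ≈ 18.8 mm/hr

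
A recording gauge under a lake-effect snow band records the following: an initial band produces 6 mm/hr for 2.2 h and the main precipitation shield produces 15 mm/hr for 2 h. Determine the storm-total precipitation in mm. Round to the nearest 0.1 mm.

Total = Σ Rᵢ Δtᵢ = 6 × 2.2 + 15 × 2
      = 13.2 + 30 = 43.2 mm.

total ≈ 43.2 mm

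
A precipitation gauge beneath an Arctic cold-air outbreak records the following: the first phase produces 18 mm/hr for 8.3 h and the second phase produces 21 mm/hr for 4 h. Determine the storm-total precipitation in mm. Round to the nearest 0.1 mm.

Total = Σ Rᵢ Δtᵢ = 18 × 8.3 + 21 × 4
      = 149.4 + 84 = 233.4 mm.

total ≈ 233.4 mm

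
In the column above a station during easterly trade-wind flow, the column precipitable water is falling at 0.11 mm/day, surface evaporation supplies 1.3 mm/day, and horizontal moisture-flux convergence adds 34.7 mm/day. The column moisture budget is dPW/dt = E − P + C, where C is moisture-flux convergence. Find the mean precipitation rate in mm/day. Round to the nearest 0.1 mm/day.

dPW/dt = -0.11 mm/day.
P = E + C − dPW/dt = 1.3 + (34.7) − (-0.11) = 36.1 mm/day.

P ≈ 36.1 mm/day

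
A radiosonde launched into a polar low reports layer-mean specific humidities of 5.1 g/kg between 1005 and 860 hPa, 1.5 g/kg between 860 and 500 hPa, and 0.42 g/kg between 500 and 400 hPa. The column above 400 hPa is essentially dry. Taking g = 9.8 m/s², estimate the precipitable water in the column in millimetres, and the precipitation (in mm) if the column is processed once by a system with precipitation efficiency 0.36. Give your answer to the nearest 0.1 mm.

PW ≈ 13.5 mm; precipitation ≈ 4.9 mm

Precipitable water is the column-integrated vapour mass per unit area: PW = (1/g) Σ q̄ Δp, with q in kg/kg and Δp in Pa (1 kg/m² of water = 1 mm).
Layer 1005–860 hPa: Δp = 145 hPa = 14500 Pa, q̄ = 0.0051 kg/kg → 0.0051 × 14500 / 9.8 = 7.55 mm
Layer 860–500 hPa: Δp = 360 hPa = 36000 Pa, q̄ = 0.0015 kg/kg → 0.0015 × 36000 / 9.8 = 5.51 mm
Layer 500–400 hPa: Δp = 100 hPa = 10000 Pa, q̄ = 0.00042 kg/kg → 0.00042 × 10000 / 9.8 = 0.43 mm
PW = 7.55 + 5.51 + 0.43 = 13.49 ≈ 13.5 mm.
Precipitation = ε × PW = 0.36 × 13.5 = 4.9 mm.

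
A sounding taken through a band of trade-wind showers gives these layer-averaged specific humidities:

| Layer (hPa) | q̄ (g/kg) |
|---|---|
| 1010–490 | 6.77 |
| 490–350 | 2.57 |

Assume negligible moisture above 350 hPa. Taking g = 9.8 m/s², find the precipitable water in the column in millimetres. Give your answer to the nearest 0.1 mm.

PW ≈ 39.6 mm

Precipitable water is the column-integrated vapour mass per unit area: PW = (1/g) Σ q̄ Δp, with q in kg/kg and Δp in Pa (1 kg/m² of water = 1 mm).
Layer 1010–490 hPa: Δp = 520 hPa = 52000 Pa, q̄ = 0.00677 kg/kg → 0.00677 × 52000 / 9.8 = 35.92 mm
Layer 490–350 hPa: Δp = 140 hPa = 14000 Pa, q̄ = 0.00257 kg/kg → 0.00257 × 14000 / 9.8 = 3.67 mm
PW = 35.92 + 3.67 = 39.59 ≈ 39.6 mm.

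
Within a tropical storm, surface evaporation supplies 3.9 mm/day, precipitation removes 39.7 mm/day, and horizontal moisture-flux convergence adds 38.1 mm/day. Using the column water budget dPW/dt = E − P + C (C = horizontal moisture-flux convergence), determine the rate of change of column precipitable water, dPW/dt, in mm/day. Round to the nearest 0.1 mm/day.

dPW/dt ≈ 2.3 mm/day

dPW/dt = E − P + C = 3.9 − 39.7 + (38.1) = 2.3 mm/day.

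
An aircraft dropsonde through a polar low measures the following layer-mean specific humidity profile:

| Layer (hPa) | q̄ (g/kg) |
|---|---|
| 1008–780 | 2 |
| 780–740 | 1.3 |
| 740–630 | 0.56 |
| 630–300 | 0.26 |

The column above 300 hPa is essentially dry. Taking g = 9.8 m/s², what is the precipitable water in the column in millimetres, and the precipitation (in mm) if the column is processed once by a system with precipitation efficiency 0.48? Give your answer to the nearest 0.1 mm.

PW ≈ 6.7 mm; precipitation ≈ 3.2 mm

Precipitable water is the column-integrated vapour mass per unit area: PW = (1/g) Σ q̄ Δp, with q in kg/kg and Δp in Pa (1 kg/m² of water = 1 mm).
Layer 1008–780 hPa: Δp = 228 hPa = 22800 Pa, q̄ = 0.002 kg/kg → 0.002 × 22800 / 9.8 = 4.65 mm
Layer 780–740 hPa: Δp = 40 hPa = 4000 Pa, q̄ = 0.0013 kg/kg → 0.0013 × 4000 / 9.8 = 0.53 mm
Layer 740–630 hPa: Δp = 110 hPa = 11000 Pa, q̄ = 0.00056 kg/kg → 0.00056 × 11000 / 9.8 = 0.63 mm
Layer 630–300 hPa: Δp = 330 hPa = 33000 Pa, q̄ = 0.00026 kg/kg → 0.00026 × 33000 / 9.8 = 0.88 mm
PW = 4.65 + 0.53 + 0.63 + 0.88 = 6.69 ≈ 6.7 mm.
Precipitation = ε × PW = 0.48 × 6.7 = 3.2 mm.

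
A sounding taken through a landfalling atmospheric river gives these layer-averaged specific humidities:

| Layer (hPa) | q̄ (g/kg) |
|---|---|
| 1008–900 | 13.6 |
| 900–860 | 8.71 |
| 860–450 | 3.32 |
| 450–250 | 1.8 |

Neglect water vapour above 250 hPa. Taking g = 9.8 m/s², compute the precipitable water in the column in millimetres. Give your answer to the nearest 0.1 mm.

Precipitable water is the column-integrated vapour mass per unit area: PW = (1/g) Σ q̄ Δp, with q in kg/kg and Δp in Pa (1 kg/m² of water = 1 mm).
Layer 1008–900 hPa: Δp = 108 hPa = 10800 Pa, q̄ = 0.0136 kg/kg → 0.0136 × 10800 / 9.8 = 14.99 mm
Layer 900–860 hPa: Δp = 40 hPa = 4000 Pa, q̄ = 0.00871 kg/kg → 0.00871 × 4000 / 9.8 = 3.56 mm
Layer 860–450 hPa: Δp = 410 hPa = 41000 Pa, q̄ = 0.00332 kg/kg → 0.00332 × 41000 / 9.8 = 13.89 mm
Layer 450–250 hPa: Δp = 200 hPa = 20000 Pa, q̄ = 0.0018 kg/kg → 0.0018 × 20000 / 9.8 = 3.67 mm
PW = 14.99 + 3.56 + 13.89 + 3.67 = 36.11 ≈ 36.1 mm.

PW ≈ 36.1 mm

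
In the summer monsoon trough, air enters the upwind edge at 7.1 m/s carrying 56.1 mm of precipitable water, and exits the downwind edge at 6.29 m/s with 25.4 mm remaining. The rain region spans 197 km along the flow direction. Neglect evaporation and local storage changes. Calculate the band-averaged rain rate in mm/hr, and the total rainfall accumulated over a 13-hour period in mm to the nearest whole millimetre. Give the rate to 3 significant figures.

R ≈ 4.36 mm/hr; total ≈ 57 mm

Column moisture flux per unit crosswind length is F = V × PW.
Inflow: F_in = 7.1 × 56.1 = 398.31 mm·m/s
Outflow: F_out = 6.29 × 25.4 = 159.766 mm·m/s
Steady-state rate R = (F_in − F_out)/L = (398.31 − 159.766) / 197000 m = 1.211e-03 mm/s.
R = 1.211e-03 × 3600 = 4.36 mm/hr.
Over 13 h: total = 4.36 × 13 = 56.68 ≈ 57 mm.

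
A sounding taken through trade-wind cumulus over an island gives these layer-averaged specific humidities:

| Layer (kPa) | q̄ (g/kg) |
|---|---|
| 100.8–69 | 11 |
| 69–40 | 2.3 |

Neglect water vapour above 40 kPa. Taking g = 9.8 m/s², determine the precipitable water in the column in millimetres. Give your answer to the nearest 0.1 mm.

Precipitable water is the column-integrated vapour mass per unit area: PW = (1/g) Σ q̄ Δp, with q in kg/kg and Δp in Pa (1 kg/m² of water = 1 mm).
Layer 100.8–69 kPa: Δp = 318 hPa = 31800 Pa, q̄ = 0.011 kg/kg → 0.011 × 31800 / 9.8 = 35.69 mm
Layer 69–40 kPa: Δp = 290 hPa = 29000 Pa, q̄ = 0.0023 kg/kg → 0.0023 × 29000 / 9.8 = 6.81 mm
PW = 35.69 + 6.81 = 42.50 ≈ 42.5 mm.

PW ≈ 42.5 mm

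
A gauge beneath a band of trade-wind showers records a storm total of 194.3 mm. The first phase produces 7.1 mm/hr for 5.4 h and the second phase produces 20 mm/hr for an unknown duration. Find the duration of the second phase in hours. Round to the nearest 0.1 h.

duration ≈ 7.8 h

Known phases: 7.1 × 5.4 = 38.34 mm.
Remaining depth = 194.3 − 38.34 = 155.96 mm.
Duration = 155.96 / 20 = 7.8 h.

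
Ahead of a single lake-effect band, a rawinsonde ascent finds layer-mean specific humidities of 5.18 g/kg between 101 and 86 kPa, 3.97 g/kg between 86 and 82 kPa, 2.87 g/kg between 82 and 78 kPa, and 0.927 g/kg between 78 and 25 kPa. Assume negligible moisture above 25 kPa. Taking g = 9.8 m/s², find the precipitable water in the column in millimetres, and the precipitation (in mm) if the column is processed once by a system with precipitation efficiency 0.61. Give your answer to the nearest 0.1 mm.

Precipitable water is the column-integrated vapour mass per unit area: PW = (1/g) Σ q̄ Δp, with q in kg/kg and Δp in Pa (1 kg/m² of water = 1 mm).
Layer 101–86 kPa: Δp = 150 hPa = 15000 Pa, q̄ = 0.00518 kg/kg → 0.00518 × 15000 / 9.8 = 7.93 mm
Layer 86–82 kPa: Δp = 40 hPa = 4000 Pa, q̄ = 0.00397 kg/kg → 0.00397 × 4000 / 9.8 = 1.62 mm
Layer 82–78 kPa: Δp = 40 hPa = 4000 Pa, q̄ = 0.00287 kg/kg → 0.00287 × 4000 / 9.8 = 1.17 mm
Layer 78–25 kPa: Δp = 530 hPa = 53000 Pa, q̄ = 0.000927 kg/kg → 0.000927 × 53000 / 9.8 = 5.01 mm
PW = 7.93 + 1.62 + 1.17 + 5.01 = 15.73 ≈ 15.7 mm.
Precipitation = ε × PW = 0.61 × 15.7 = 9.6 mm.

PW ≈ 15.7 mm; precipitation ≈ 9.6 mm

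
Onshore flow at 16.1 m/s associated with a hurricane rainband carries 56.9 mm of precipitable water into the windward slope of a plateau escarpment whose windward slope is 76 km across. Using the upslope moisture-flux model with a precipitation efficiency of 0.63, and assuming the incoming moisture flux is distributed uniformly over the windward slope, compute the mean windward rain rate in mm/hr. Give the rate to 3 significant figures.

Incoming column moisture flux per unit ridge length: F = V × PW = 16.1 × 56.9 = 916.09 mm·m/s.
Spread over the 76 km slope with efficiency ε = 0.63: R = ε·F/W = 0.63 × 916.09 / 76000 m = 7.594e-03 mm/s.
R = 7.594e-03 × 3600 = 27.3 mm/hr.

R ≈ 27.3 mm/hr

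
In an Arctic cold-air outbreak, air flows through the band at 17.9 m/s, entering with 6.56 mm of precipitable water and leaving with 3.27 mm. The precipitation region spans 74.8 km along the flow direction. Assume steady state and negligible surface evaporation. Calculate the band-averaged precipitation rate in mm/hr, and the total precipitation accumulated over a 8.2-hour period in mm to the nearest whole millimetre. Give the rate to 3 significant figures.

Column moisture flux per unit crosswind length is F = V × PW.
Inflow: F_in = 17.9 × 6.56 = 117.424 mm·m/s
Outflow: F_out = 17.9 × 3.27 = 58.533 mm·m/s
Steady-state rate R = (F_in − F_out)/L = (117.424 − 58.533) / 74800 m = 7.873e-04 mm/s.
R = 7.873e-04 × 3600 = 2.83 mm/hr.
Over 8.2 h: total = 2.83 × 8.2 = 23.206 ≈ 23 mm.

R ≈ 2.83 mm/hr; total ≈ 23 mm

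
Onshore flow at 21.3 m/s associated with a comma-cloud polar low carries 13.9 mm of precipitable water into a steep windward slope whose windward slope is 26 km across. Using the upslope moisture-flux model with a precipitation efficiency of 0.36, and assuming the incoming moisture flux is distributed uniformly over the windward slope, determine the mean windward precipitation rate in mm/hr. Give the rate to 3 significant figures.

Incoming column moisture flux per unit ridge length: F = V × PW = 21.3 × 13.9 = 296.07 mm·m/s.
Spread over the 26 km slope with efficiency ε = 0.36: R = ε·F/W = 0.36 × 296.07 / 26000 m = 4.099e-03 mm/s.
R = 4.099e-03 × 3600 = 14.8 mm/hr.

R ≈ 14.8 mm/hr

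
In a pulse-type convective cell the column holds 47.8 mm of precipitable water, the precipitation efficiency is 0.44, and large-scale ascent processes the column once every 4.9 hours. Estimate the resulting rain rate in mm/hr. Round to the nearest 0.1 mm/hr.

R ≈ 4.3 mm/hr

Each overturning extracts ε × PW = 0.44 × 47.8 = 21.032 mm.
Rate = ε·PW / τ = 21.032 / 4.9 h = 4.3 mm/hr.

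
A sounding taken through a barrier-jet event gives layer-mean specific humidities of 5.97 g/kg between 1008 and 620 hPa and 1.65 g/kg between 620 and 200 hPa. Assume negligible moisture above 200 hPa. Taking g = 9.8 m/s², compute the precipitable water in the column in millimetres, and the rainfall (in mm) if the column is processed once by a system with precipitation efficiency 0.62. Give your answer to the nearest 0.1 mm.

Precipitable water is the column-integrated vapour mass per unit area: PW = (1/g) Σ q̄ Δp, with q in kg/kg and Δp in Pa (1 kg/m² of water = 1 mm).
Layer 1008–620 hPa: Δp = 388 hPa = 38800 Pa, q̄ = 0.00597 kg/kg → 0.00597 × 38800 / 9.8 = 23.64 mm
Layer 620–200 hPa: Δp = 420 hPa = 42000 Pa, q̄ = 0.00165 kg/kg → 0.00165 × 42000 / 9.8 = 7.07 mm
PW = 23.64 + 7.07 = 30.71 ≈ 30.7 mm.
Rainfall = ε × PW = 0.62 × 30.7 = 19.0 mm.

PW ≈ 30.7 mm; rainfall ≈ 19.0 mm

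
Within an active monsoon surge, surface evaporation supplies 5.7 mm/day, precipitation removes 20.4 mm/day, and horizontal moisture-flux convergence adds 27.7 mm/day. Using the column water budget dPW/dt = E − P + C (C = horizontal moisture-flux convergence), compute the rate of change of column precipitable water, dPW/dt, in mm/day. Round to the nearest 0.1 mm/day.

dPW/dt ≈ 13.0 mm/day

dPW/dt = E − P + C = 5.7 − 20.4 + (27.7) = 13.0 mm/day.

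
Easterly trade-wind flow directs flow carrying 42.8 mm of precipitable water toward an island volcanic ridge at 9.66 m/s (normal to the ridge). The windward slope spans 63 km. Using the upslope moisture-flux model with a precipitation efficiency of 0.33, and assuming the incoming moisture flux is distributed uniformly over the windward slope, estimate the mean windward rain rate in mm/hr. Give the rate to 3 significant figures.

R ≈ 7.80 mm/hr

Incoming column moisture flux per unit ridge length: F = V × PW = 9.66 × 42.8 = 413.448 mm·m/s.
Spread over the 63 km slope with efficiency ε = 0.33: R = ε·F/W = 0.33 × 413.448 / 63000 m = 2.166e-03 mm/s.
R = 2.166e-03 × 3600 = 7.80 mm/hr.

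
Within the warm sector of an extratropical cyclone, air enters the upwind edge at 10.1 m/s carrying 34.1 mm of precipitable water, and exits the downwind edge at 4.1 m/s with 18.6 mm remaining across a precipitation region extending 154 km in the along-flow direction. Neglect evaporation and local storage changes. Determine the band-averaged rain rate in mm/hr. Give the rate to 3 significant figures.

R ≈ 6.27 mm/hr

Column moisture flux per unit crosswind length is F = V × PW.
Inflow: F_in = 10.1 × 34.1 = 344.41 mm·m/s
Outflow: F_out = 4.1 × 18.6 = 76.26 mm·m/s
Steady-state rate R = (F_in − F_out)/L = (344.41 − 76.26) / 154000 m = 1.741e-03 mm/s.
R = 1.741e-03 × 3600 = 6.27 mm/hr.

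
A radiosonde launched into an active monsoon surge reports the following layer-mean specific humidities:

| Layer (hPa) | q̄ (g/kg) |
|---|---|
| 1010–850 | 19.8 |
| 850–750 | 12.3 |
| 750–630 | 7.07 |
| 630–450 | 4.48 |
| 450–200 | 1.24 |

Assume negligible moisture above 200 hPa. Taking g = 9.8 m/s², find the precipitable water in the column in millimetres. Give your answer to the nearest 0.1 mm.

Precipitable water is the column-integrated vapour mass per unit area: PW = (1/g) Σ q̄ Δp, with q in kg/kg and Δp in Pa (1 kg/m² of water = 1 mm).
Layer 1010–850 hPa: Δp = 160 hPa = 16000 Pa, q̄ = 0.0198 kg/kg → 0.0198 × 16000 / 9.8 = 32.33 mm
Layer 850–750 hPa: Δp = 100 hPa = 10000 Pa, q̄ = 0.0123 kg/kg → 0.0123 × 10000 / 9.8 = 12.55 mm
Layer 750–630 hPa: Δp = 120 hPa = 12000 Pa, q̄ = 0.00707 kg/kg → 0.00707 × 12000 / 9.8 = 8.66 mm
Layer 630–450 hPa: Δp = 180 hPa = 18000 Pa, q̄ = 0.00448 kg/kg → 0.00448 × 18000 / 9.8 = 8.23 mm
Layer 450–200 hPa: Δp = 250 hPa = 25000 Pa, q̄ = 0.00124 kg/kg → 0.00124 × 25000 / 9.8 = 3.16 mm
PW = 32.33 + 12.55 + 8.66 + 8.23 + 3.16 = 64.93 ≈ 64.9 mm.

PW ≈ 64.9 mm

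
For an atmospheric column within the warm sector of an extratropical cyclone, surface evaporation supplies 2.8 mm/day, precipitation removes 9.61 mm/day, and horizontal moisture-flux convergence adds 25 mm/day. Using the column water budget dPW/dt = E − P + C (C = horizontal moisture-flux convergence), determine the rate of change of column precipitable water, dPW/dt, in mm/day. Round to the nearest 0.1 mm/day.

dPW/dt = E − P + C = 2.8 − 9.61 + (25) = 18.2 mm/day.

dPW/dt ≈ 18.2 mm/day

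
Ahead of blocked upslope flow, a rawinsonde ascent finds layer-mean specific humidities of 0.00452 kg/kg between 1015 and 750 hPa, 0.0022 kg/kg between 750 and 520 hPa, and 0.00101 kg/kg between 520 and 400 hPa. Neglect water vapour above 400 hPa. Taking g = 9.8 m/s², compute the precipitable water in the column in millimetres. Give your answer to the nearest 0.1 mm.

PW ≈ 18.6 mm

Precipitable water is the column-integrated vapour mass per unit area: PW = (1/g) Σ q̄ Δp, with q in kg/kg and Δp in Pa (1 kg/m² of water = 1 mm).
Layer 1015–750 hPa: Δp = 265 hPa = 26500 Pa, q̄ = 0.00452 kg/kg → 0.00452 × 26500 / 9.8 = 12.22 mm
Layer 750–520 hPa: Δp = 230 hPa = 23000 Pa, q̄ = 0.0022 kg/kg → 0.0022 × 23000 / 9.8 = 5.16 mm
Layer 520–400 hPa: Δp = 120 hPa = 12000 Pa, q̄ = 0.00101 kg/kg → 0.00101 × 12000 / 9.8 = 1.24 mm
PW = 12.22 + 5.16 + 1.24 = 18.62 ≈ 18.6 mm.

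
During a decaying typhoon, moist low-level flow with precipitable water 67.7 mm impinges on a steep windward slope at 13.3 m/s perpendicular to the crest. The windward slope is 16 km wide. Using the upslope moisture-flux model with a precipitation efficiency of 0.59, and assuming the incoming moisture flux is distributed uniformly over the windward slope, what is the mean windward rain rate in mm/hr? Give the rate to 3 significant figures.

R ≈ 120 mm/hr

Incoming column moisture flux per unit ridge length: F = V × PW = 13.3 × 67.7 = 900.41 mm·m/s.
Spread over the 16 km slope with efficiency ε = 0.59: R = ε·F/W = 0.59 × 900.41 / 16000 m = 3.320e-02 mm/s.
R = 3.320e-02 × 3600 = 120 mm/hr.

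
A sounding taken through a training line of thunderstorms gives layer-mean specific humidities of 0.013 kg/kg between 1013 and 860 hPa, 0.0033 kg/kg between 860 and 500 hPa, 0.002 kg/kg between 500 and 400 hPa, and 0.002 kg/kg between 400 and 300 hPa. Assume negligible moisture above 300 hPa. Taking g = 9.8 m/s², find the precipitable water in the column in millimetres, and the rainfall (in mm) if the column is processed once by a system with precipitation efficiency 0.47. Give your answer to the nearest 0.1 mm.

Precipitable water is the column-integrated vapour mass per unit area: PW = (1/g) Σ q̄ Δp, with q in kg/kg and Δp in Pa (1 kg/m² of water = 1 mm).
Layer 1013–860 hPa: Δp = 153 hPa = 15300 Pa, q̄ = 0.013 kg/kg → 0.013 × 15300 / 9.8 = 20.30 mm
Layer 860–500 hPa: Δp = 360 hPa = 36000 Pa, q̄ = 0.0033 kg/kg → 0.0033 × 36000 / 9.8 = 12.12 mm
Layer 500–400 hPa: Δp = 100 hPa = 10000 Pa, q̄ = 0.002 kg/kg → 0.002 × 10000 / 9.8 = 2.04 mm
Layer 400–300 hPa: Δp = 100 hPa = 10000 Pa, q̄ = 0.002 kg/kg → 0.002 × 10000 / 9.8 = 2.04 mm
PW = 20.30 + 12.12 + 2.04 + 2.04 = 36.50 ≈ 36.5 mm.
Rainfall = ε × PW = 0.47 × 36.5 = 17.2 mm.

PW ≈ 36.5 mm; rainfall ≈ 17.2 mm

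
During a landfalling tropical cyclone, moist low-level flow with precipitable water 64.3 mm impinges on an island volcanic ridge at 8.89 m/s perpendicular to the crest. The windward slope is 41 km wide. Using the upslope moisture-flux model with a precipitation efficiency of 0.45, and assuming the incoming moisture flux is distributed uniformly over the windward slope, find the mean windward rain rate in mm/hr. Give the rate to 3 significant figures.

R ≈ 22.6 mm/hr

Incoming column moisture flux per unit ridge length: F = V × PW = 8.89 × 64.3 = 571.627 mm·m/s.
Spread over the 41 km slope with efficiency ε = 0.45: R = ε·F/W = 0.45 × 571.627 / 41000 m = 6.274e-03 mm/s.
R = 6.274e-03 × 3600 = 22.6 mm/hr.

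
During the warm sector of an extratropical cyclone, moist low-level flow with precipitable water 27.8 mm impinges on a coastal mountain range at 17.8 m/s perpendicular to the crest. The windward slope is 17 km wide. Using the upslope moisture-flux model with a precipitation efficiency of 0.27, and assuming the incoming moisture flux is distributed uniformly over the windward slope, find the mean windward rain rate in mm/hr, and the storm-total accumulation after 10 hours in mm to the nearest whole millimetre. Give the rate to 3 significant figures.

R ≈ 28.3 mm/hr; total ≈ 283 mm

Incoming column moisture flux per unit ridge length: F = V × PW = 17.8 × 27.8 = 494.84 mm·m/s.
Spread over the 17 km slope with efficiency ε = 0.27: R = ε·F/W = 0.27 × 494.84 / 17000 m = 7.859e-03 mm/s.
R = 7.859e-03 × 3600 = 28.3 mm/hr.
Over 10 h: total = 28.3 × 10 = 283 mm.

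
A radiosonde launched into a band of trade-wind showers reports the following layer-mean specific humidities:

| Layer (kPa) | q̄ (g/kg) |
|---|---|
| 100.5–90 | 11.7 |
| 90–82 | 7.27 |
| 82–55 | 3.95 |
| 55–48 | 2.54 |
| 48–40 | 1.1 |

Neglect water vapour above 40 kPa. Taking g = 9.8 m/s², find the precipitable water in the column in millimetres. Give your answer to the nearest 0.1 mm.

Precipitable water is the column-integrated vapour mass per unit area: PW = (1/g) Σ q̄ Δp, with q in kg/kg and Δp in Pa (1 kg/m² of water = 1 mm).
Layer 100.5–90 kPa: Δp = 105 hPa = 10500 Pa, q̄ = 0.0117 kg/kg → 0.0117 × 10500 / 9.8 = 12.54 mm
Layer 90–82 kPa: Δp = 80 hPa = 8000 Pa, q̄ = 0.00727 kg/kg → 0.00727 × 8000 / 9.8 = 5.93 mm
Layer 82–55 kPa: Δp = 270 hPa = 27000 Pa, q̄ = 0.00395 kg/kg → 0.00395 × 27000 / 9.8 = 10.88 mm
Layer 55–48 kPa: Δp = 70 hPa = 7000 Pa, q̄ = 0.00254 kg/kg → 0.00254 × 7000 / 9.8 = 1.81 mm
Layer 48–40 kPa: Δp = 80 hPa = 8000 Pa, q̄ = 0.0011 kg/kg → 0.0011 × 8000 / 9.8 = 0.90 mm
PW = 12.54 + 5.93 + 10.88 + 1.81 + 0.90 = 32.06 ≈ 32.1 mm.

PW ≈ 32.1 mm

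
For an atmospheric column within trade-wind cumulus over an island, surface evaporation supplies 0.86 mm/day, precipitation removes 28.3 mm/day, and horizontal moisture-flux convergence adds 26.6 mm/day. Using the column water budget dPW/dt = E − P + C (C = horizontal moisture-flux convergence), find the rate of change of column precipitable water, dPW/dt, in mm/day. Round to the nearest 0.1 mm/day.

dPW/dt ≈ -0.8 mm/day

dPW/dt = E − P + C = 0.86 − 28.3 + (26.6) = -0.8 mm/day.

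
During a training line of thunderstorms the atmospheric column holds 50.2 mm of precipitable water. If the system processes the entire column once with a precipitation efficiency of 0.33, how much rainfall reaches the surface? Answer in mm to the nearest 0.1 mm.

Rainfall = ε × PW = 0.33 × 50.2 = 16.6 mm.

rainfall ≈ 16.6 mm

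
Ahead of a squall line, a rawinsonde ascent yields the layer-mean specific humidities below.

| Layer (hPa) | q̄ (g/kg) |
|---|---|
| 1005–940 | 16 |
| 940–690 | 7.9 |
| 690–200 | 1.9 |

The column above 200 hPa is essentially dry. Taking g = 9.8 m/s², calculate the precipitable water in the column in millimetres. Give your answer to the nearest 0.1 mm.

PW ≈ 40.3 mm

Precipitable water is the column-integrated vapour mass per unit area: PW = (1/g) Σ q̄ Δp, with q in kg/kg and Δp in Pa (1 kg/m² of water = 1 mm).
Layer 1005–940 hPa: Δp = 65 hPa = 6500 Pa, q̄ = 0.016 kg/kg → 0.016 × 6500 / 9.8 = 10.61 mm
Layer 940–690 hPa: Δp = 250 hPa = 25000 Pa, q̄ = 0.0079 kg/kg → 0.0079 × 25000 / 9.8 = 20.15 mm
Layer 690–200 hPa: Δp = 490 hPa = 49000 Pa, q̄ = 0.0019 kg/kg → 0.0019 × 49000 / 9.8 = 9.50 mm
PW = 10.61 + 20.15 + 9.50 = 40.26 ≈ 40.3 mm.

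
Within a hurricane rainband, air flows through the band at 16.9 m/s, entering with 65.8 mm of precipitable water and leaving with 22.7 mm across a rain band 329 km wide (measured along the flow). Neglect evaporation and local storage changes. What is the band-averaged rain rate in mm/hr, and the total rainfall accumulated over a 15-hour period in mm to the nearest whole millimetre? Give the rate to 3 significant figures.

Column moisture flux per unit crosswind length is F = V × PW.
Inflow: F_in = 16.9 × 65.8 = 1112.02 mm·m/s
Outflow: F_out = 16.9 × 22.7 = 383.63 mm·m/s
Steady-state rate R = (F_in − F_out)/L = (1112.02 − 383.63) / 329000 m = 2.214e-03 mm/s.
R = 2.214e-03 × 3600 = 7.97 mm/hr.
Over 15 h: total = 7.97 × 15 = 119.55 ≈ 120 mm.

R ≈ 7.97 mm/hr; total ≈ 120 mm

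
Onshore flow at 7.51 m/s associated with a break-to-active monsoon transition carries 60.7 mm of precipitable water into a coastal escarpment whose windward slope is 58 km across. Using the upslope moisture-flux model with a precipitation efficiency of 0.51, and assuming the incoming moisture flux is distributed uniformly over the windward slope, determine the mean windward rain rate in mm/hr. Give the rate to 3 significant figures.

R ≈ 14.4 mm/hr

Incoming column moisture flux per unit ridge length: F = V × PW = 7.51 × 60.7 = 455.857 mm·m/s.
Spread over the 58 km slope with efficiency ε = 0.51: R = ε·F/W = 0.51 × 455.857 / 58000 m = 4.008e-03 mm/s.
R = 4.008e-03 × 3600 = 14.4 mm/hr.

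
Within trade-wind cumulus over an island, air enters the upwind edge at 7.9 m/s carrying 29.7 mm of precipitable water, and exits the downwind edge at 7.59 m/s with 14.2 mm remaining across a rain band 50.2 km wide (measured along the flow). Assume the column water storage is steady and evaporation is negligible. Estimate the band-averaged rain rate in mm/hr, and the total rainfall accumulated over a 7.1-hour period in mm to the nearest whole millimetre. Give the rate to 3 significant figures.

Column moisture flux per unit crosswind length is F = V × PW.
Inflow: F_in = 7.9 × 29.7 = 234.63 mm·m/s
Outflow: F_out = 7.59 × 14.2 = 107.778 mm·m/s
Steady-state rate R = (F_in − F_out)/L = (234.63 − 107.778) / 50200 m = 2.527e-03 mm/s.
R = 2.527e-03 × 3600 = 9.10 mm/hr.
Over 7.1 h: total = 9.10 × 7.1 = 64.61 ≈ 65 mm.

R ≈ 9.10 mm/hr; total ≈ 65 mm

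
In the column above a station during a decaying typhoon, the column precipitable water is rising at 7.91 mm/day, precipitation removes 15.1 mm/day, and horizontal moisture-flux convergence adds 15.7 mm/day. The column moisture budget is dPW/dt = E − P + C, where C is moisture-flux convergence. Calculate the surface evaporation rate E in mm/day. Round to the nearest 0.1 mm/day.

dPW/dt = +7.91 mm/day.
E = dPW/dt + P − C = (+7.91) + 15.1 − (15.7) = 7.3 mm/day.

E ≈ 7.3 mm/day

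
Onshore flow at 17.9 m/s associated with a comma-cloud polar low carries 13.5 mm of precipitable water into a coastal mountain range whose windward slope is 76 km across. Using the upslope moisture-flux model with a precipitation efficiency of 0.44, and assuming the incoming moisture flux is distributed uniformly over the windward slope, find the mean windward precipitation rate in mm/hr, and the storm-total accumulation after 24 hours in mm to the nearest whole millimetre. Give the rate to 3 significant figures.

Incoming column moisture flux per unit ridge length: F = V × PW = 17.9 × 13.5 = 241.65 mm·m/s.
Spread over the 76 km slope with efficiency ε = 0.44: R = ε·F/W = 0.44 × 241.65 / 76000 m = 1.399e-03 mm/s.
R = 1.399e-03 × 3600 = 5.04 mm/hr.
Over 24 h: total = 5.04 × 24 = 120.96 ≈ 121 mm.

R ≈ 5.04 mm/hr; total ≈ 121 mm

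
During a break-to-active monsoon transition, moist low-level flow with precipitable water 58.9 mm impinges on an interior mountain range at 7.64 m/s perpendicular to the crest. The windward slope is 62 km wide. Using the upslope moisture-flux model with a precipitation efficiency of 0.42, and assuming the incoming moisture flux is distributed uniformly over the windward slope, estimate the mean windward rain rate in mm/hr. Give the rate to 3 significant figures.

Incoming column moisture flux per unit ridge length: F = V × PW = 7.64 × 58.9 = 449.996 mm·m/s.
Spread over the 62 km slope with efficiency ε = 0.42: R = ε·F/W = 0.42 × 449.996 / 62000 m = 3.048e-03 mm/s.
R = 3.048e-03 × 3600 = 11.0 mm/hr.

R ≈ 11.0 mm/hr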